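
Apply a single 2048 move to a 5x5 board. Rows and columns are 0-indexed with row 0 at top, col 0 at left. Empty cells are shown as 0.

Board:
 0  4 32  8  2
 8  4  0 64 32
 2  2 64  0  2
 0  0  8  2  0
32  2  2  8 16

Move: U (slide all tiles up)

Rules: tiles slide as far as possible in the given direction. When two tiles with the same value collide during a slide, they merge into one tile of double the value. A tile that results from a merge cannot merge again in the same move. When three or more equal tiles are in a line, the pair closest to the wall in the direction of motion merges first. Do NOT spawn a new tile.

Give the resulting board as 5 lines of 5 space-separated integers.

Answer:  8  8 32  8  2
 2  4 64 64 32
32  0  8  2  2
 0  0  2  8 16
 0  0  0  0  0

Derivation:
Slide up:
col 0: [0, 8, 2, 0, 32] -> [8, 2, 32, 0, 0]
col 1: [4, 4, 2, 0, 2] -> [8, 4, 0, 0, 0]
col 2: [32, 0, 64, 8, 2] -> [32, 64, 8, 2, 0]
col 3: [8, 64, 0, 2, 8] -> [8, 64, 2, 8, 0]
col 4: [2, 32, 2, 0, 16] -> [2, 32, 2, 16, 0]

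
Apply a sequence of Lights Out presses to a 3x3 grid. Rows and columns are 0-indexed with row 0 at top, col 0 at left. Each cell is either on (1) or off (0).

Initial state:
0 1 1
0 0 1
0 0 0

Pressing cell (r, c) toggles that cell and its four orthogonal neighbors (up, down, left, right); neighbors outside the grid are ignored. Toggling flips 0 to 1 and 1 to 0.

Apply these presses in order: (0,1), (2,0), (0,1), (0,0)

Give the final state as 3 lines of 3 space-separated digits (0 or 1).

Answer: 1 0 1
0 0 1
1 1 0

Derivation:
After press 1 at (0,1):
1 0 0
0 1 1
0 0 0

After press 2 at (2,0):
1 0 0
1 1 1
1 1 0

After press 3 at (0,1):
0 1 1
1 0 1
1 1 0

After press 4 at (0,0):
1 0 1
0 0 1
1 1 0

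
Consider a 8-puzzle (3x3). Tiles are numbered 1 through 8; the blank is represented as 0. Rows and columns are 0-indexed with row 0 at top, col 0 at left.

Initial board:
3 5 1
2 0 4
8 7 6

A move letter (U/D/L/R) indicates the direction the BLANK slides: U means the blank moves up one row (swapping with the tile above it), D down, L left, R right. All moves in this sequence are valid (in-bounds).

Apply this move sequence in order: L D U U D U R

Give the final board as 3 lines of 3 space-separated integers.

After move 1 (L):
3 5 1
0 2 4
8 7 6

After move 2 (D):
3 5 1
8 2 4
0 7 6

After move 3 (U):
3 5 1
0 2 4
8 7 6

After move 4 (U):
0 5 1
3 2 4
8 7 6

After move 5 (D):
3 5 1
0 2 4
8 7 6

After move 6 (U):
0 5 1
3 2 4
8 7 6

After move 7 (R):
5 0 1
3 2 4
8 7 6

Answer: 5 0 1
3 2 4
8 7 6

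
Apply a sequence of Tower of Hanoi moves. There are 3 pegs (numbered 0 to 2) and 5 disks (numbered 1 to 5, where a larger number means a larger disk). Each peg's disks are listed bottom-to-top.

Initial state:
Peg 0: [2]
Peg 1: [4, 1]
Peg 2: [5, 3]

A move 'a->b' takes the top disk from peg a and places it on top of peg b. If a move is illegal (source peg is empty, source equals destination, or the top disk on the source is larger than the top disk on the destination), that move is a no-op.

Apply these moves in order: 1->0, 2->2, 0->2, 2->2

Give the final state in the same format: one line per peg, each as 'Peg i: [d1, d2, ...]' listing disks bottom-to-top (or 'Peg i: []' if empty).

After move 1 (1->0):
Peg 0: [2, 1]
Peg 1: [4]
Peg 2: [5, 3]

After move 2 (2->2):
Peg 0: [2, 1]
Peg 1: [4]
Peg 2: [5, 3]

After move 3 (0->2):
Peg 0: [2]
Peg 1: [4]
Peg 2: [5, 3, 1]

After move 4 (2->2):
Peg 0: [2]
Peg 1: [4]
Peg 2: [5, 3, 1]

Answer: Peg 0: [2]
Peg 1: [4]
Peg 2: [5, 3, 1]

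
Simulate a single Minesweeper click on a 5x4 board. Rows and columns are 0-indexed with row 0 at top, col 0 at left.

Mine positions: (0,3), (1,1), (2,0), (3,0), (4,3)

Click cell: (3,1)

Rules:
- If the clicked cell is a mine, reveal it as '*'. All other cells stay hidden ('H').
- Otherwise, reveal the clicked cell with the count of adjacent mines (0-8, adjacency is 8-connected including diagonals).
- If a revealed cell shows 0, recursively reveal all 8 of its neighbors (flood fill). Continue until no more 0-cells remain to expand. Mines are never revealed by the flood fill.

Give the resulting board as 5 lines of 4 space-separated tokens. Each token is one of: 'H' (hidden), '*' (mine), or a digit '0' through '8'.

H H H H
H H H H
H H H H
H 2 H H
H H H H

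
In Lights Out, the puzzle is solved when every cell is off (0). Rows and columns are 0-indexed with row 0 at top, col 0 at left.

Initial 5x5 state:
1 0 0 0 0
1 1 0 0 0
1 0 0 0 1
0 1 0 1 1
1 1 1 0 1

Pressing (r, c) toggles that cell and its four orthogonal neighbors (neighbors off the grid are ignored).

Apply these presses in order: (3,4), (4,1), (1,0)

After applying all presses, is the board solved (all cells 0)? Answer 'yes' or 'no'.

After press 1 at (3,4):
1 0 0 0 0
1 1 0 0 0
1 0 0 0 0
0 1 0 0 0
1 1 1 0 0

After press 2 at (4,1):
1 0 0 0 0
1 1 0 0 0
1 0 0 0 0
0 0 0 0 0
0 0 0 0 0

After press 3 at (1,0):
0 0 0 0 0
0 0 0 0 0
0 0 0 0 0
0 0 0 0 0
0 0 0 0 0

Lights still on: 0

Answer: yes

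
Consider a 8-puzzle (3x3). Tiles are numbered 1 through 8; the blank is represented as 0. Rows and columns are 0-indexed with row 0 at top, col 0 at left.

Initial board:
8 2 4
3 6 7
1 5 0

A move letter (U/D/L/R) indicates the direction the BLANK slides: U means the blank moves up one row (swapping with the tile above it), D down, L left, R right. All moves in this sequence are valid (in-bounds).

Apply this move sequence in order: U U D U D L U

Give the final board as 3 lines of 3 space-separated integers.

After move 1 (U):
8 2 4
3 6 0
1 5 7

After move 2 (U):
8 2 0
3 6 4
1 5 7

After move 3 (D):
8 2 4
3 6 0
1 5 7

After move 4 (U):
8 2 0
3 6 4
1 5 7

After move 5 (D):
8 2 4
3 6 0
1 5 7

After move 6 (L):
8 2 4
3 0 6
1 5 7

After move 7 (U):
8 0 4
3 2 6
1 5 7

Answer: 8 0 4
3 2 6
1 5 7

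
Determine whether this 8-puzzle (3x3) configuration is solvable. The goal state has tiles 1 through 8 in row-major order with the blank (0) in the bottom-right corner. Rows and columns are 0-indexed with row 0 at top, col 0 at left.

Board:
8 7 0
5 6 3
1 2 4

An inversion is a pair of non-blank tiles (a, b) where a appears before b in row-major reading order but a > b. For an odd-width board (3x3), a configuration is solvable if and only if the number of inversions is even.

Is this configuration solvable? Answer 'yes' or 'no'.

Answer: no

Derivation:
Inversions (pairs i<j in row-major order where tile[i] > tile[j] > 0): 23
23 is odd, so the puzzle is not solvable.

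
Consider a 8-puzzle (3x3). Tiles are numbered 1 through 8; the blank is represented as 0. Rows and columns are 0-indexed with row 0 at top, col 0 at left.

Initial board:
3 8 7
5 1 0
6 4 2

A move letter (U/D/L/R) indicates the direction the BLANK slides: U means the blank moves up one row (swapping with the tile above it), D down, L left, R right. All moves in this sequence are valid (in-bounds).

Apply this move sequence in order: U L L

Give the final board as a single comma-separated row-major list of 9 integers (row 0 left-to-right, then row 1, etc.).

After move 1 (U):
3 8 0
5 1 7
6 4 2

After move 2 (L):
3 0 8
5 1 7
6 4 2

After move 3 (L):
0 3 8
5 1 7
6 4 2

Answer: 0, 3, 8, 5, 1, 7, 6, 4, 2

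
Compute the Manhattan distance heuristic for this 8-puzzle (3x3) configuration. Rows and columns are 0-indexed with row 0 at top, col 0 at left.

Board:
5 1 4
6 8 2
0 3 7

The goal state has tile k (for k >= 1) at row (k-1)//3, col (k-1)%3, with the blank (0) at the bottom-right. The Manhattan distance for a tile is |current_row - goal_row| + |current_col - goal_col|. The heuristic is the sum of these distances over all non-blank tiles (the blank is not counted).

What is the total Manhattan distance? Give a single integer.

Tile 5: at (0,0), goal (1,1), distance |0-1|+|0-1| = 2
Tile 1: at (0,1), goal (0,0), distance |0-0|+|1-0| = 1
Tile 4: at (0,2), goal (1,0), distance |0-1|+|2-0| = 3
Tile 6: at (1,0), goal (1,2), distance |1-1|+|0-2| = 2
Tile 8: at (1,1), goal (2,1), distance |1-2|+|1-1| = 1
Tile 2: at (1,2), goal (0,1), distance |1-0|+|2-1| = 2
Tile 3: at (2,1), goal (0,2), distance |2-0|+|1-2| = 3
Tile 7: at (2,2), goal (2,0), distance |2-2|+|2-0| = 2
Sum: 2 + 1 + 3 + 2 + 1 + 2 + 3 + 2 = 16

Answer: 16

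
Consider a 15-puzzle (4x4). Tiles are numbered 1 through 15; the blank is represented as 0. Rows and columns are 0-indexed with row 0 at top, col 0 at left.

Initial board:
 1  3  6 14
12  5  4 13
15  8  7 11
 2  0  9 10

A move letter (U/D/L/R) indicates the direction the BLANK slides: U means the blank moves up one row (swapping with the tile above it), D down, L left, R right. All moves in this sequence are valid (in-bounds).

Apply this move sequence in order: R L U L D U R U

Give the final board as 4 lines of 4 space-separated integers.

After move 1 (R):
 1  3  6 14
12  5  4 13
15  8  7 11
 2  9  0 10

After move 2 (L):
 1  3  6 14
12  5  4 13
15  8  7 11
 2  0  9 10

After move 3 (U):
 1  3  6 14
12  5  4 13
15  0  7 11
 2  8  9 10

After move 4 (L):
 1  3  6 14
12  5  4 13
 0 15  7 11
 2  8  9 10

After move 5 (D):
 1  3  6 14
12  5  4 13
 2 15  7 11
 0  8  9 10

After move 6 (U):
 1  3  6 14
12  5  4 13
 0 15  7 11
 2  8  9 10

After move 7 (R):
 1  3  6 14
12  5  4 13
15  0  7 11
 2  8  9 10

After move 8 (U):
 1  3  6 14
12  0  4 13
15  5  7 11
 2  8  9 10

Answer:  1  3  6 14
12  0  4 13
15  5  7 11
 2  8  9 10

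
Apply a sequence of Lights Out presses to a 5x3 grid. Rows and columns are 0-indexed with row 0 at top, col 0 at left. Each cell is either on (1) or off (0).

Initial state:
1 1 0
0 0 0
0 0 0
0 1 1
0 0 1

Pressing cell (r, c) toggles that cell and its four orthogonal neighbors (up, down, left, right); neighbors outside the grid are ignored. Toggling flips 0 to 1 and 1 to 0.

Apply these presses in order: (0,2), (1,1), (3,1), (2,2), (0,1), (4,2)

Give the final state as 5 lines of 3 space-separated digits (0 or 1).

Answer: 0 0 0
1 0 1
0 1 1
1 0 0
0 0 0

Derivation:
After press 1 at (0,2):
1 0 1
0 0 1
0 0 0
0 1 1
0 0 1

After press 2 at (1,1):
1 1 1
1 1 0
0 1 0
0 1 1
0 0 1

After press 3 at (3,1):
1 1 1
1 1 0
0 0 0
1 0 0
0 1 1

After press 4 at (2,2):
1 1 1
1 1 1
0 1 1
1 0 1
0 1 1

After press 5 at (0,1):
0 0 0
1 0 1
0 1 1
1 0 1
0 1 1

After press 6 at (4,2):
0 0 0
1 0 1
0 1 1
1 0 0
0 0 0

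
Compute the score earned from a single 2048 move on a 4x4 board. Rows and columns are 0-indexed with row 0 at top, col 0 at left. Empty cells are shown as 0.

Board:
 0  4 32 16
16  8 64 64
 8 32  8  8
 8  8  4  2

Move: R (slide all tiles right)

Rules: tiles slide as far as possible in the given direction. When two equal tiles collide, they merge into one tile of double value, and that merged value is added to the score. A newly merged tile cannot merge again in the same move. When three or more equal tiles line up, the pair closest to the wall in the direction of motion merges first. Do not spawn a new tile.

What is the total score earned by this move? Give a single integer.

Slide right:
row 0: [0, 4, 32, 16] -> [0, 4, 32, 16]  score +0 (running 0)
row 1: [16, 8, 64, 64] -> [0, 16, 8, 128]  score +128 (running 128)
row 2: [8, 32, 8, 8] -> [0, 8, 32, 16]  score +16 (running 144)
row 3: [8, 8, 4, 2] -> [0, 16, 4, 2]  score +16 (running 160)
Board after move:
  0   4  32  16
  0  16   8 128
  0   8  32  16
  0  16   4   2

Answer: 160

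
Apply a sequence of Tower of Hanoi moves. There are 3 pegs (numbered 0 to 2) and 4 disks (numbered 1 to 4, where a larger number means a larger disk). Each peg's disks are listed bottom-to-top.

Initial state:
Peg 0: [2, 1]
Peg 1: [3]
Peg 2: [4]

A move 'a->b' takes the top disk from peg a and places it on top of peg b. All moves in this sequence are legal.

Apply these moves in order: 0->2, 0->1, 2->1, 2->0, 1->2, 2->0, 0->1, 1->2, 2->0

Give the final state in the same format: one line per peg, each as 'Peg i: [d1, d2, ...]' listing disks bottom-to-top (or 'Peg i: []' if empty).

Answer: Peg 0: [4, 1]
Peg 1: [3, 2]
Peg 2: []

Derivation:
After move 1 (0->2):
Peg 0: [2]
Peg 1: [3]
Peg 2: [4, 1]

After move 2 (0->1):
Peg 0: []
Peg 1: [3, 2]
Peg 2: [4, 1]

After move 3 (2->1):
Peg 0: []
Peg 1: [3, 2, 1]
Peg 2: [4]

After move 4 (2->0):
Peg 0: [4]
Peg 1: [3, 2, 1]
Peg 2: []

After move 5 (1->2):
Peg 0: [4]
Peg 1: [3, 2]
Peg 2: [1]

After move 6 (2->0):
Peg 0: [4, 1]
Peg 1: [3, 2]
Peg 2: []

After move 7 (0->1):
Peg 0: [4]
Peg 1: [3, 2, 1]
Peg 2: []

After move 8 (1->2):
Peg 0: [4]
Peg 1: [3, 2]
Peg 2: [1]

After move 9 (2->0):
Peg 0: [4, 1]
Peg 1: [3, 2]
Peg 2: []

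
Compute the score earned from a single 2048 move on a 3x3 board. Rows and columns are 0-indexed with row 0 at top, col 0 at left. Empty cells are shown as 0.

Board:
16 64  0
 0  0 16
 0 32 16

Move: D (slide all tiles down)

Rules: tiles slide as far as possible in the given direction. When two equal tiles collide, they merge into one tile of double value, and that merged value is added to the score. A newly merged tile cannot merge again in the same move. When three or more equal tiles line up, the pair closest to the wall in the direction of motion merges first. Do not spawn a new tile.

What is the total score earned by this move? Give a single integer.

Slide down:
col 0: [16, 0, 0] -> [0, 0, 16]  score +0 (running 0)
col 1: [64, 0, 32] -> [0, 64, 32]  score +0 (running 0)
col 2: [0, 16, 16] -> [0, 0, 32]  score +32 (running 32)
Board after move:
 0  0  0
 0 64  0
16 32 32

Answer: 32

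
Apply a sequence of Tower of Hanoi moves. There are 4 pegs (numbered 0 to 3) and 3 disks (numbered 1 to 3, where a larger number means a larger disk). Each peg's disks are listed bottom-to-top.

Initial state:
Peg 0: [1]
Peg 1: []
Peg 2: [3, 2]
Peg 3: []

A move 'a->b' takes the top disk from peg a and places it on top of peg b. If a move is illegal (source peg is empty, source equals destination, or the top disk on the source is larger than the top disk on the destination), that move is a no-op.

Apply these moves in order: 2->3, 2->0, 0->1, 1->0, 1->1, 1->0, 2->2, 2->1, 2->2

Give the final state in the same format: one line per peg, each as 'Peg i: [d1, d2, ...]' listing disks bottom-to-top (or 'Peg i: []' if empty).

After move 1 (2->3):
Peg 0: [1]
Peg 1: []
Peg 2: [3]
Peg 3: [2]

After move 2 (2->0):
Peg 0: [1]
Peg 1: []
Peg 2: [3]
Peg 3: [2]

After move 3 (0->1):
Peg 0: []
Peg 1: [1]
Peg 2: [3]
Peg 3: [2]

After move 4 (1->0):
Peg 0: [1]
Peg 1: []
Peg 2: [3]
Peg 3: [2]

After move 5 (1->1):
Peg 0: [1]
Peg 1: []
Peg 2: [3]
Peg 3: [2]

After move 6 (1->0):
Peg 0: [1]
Peg 1: []
Peg 2: [3]
Peg 3: [2]

After move 7 (2->2):
Peg 0: [1]
Peg 1: []
Peg 2: [3]
Peg 3: [2]

After move 8 (2->1):
Peg 0: [1]
Peg 1: [3]
Peg 2: []
Peg 3: [2]

After move 9 (2->2):
Peg 0: [1]
Peg 1: [3]
Peg 2: []
Peg 3: [2]

Answer: Peg 0: [1]
Peg 1: [3]
Peg 2: []
Peg 3: [2]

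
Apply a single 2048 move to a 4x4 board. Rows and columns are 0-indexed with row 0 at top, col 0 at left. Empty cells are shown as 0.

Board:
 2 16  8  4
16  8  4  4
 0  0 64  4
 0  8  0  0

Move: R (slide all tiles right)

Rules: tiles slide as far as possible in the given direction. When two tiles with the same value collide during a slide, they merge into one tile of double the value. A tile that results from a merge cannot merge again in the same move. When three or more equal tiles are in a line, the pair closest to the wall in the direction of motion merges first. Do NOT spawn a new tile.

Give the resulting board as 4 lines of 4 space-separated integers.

Slide right:
row 0: [2, 16, 8, 4] -> [2, 16, 8, 4]
row 1: [16, 8, 4, 4] -> [0, 16, 8, 8]
row 2: [0, 0, 64, 4] -> [0, 0, 64, 4]
row 3: [0, 8, 0, 0] -> [0, 0, 0, 8]

Answer:  2 16  8  4
 0 16  8  8
 0  0 64  4
 0  0  0  8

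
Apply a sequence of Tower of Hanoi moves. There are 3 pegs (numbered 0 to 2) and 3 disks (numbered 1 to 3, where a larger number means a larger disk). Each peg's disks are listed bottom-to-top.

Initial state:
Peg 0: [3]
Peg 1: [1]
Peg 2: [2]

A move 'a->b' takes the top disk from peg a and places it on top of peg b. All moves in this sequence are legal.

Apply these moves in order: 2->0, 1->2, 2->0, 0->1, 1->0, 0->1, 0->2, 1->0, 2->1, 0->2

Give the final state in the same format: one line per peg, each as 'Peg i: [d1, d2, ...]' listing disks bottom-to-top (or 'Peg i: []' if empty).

Answer: Peg 0: [3]
Peg 1: [2]
Peg 2: [1]

Derivation:
After move 1 (2->0):
Peg 0: [3, 2]
Peg 1: [1]
Peg 2: []

After move 2 (1->2):
Peg 0: [3, 2]
Peg 1: []
Peg 2: [1]

After move 3 (2->0):
Peg 0: [3, 2, 1]
Peg 1: []
Peg 2: []

After move 4 (0->1):
Peg 0: [3, 2]
Peg 1: [1]
Peg 2: []

After move 5 (1->0):
Peg 0: [3, 2, 1]
Peg 1: []
Peg 2: []

After move 6 (0->1):
Peg 0: [3, 2]
Peg 1: [1]
Peg 2: []

After move 7 (0->2):
Peg 0: [3]
Peg 1: [1]
Peg 2: [2]

After move 8 (1->0):
Peg 0: [3, 1]
Peg 1: []
Peg 2: [2]

After move 9 (2->1):
Peg 0: [3, 1]
Peg 1: [2]
Peg 2: []

After move 10 (0->2):
Peg 0: [3]
Peg 1: [2]
Peg 2: [1]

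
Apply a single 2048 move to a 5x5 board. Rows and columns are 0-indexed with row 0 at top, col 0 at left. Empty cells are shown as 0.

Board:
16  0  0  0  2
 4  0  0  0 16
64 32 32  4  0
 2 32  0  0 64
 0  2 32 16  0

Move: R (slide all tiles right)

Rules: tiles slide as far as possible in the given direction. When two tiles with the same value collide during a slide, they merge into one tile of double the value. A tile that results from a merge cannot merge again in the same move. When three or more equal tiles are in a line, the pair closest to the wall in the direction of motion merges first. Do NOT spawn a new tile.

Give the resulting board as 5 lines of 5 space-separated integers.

Slide right:
row 0: [16, 0, 0, 0, 2] -> [0, 0, 0, 16, 2]
row 1: [4, 0, 0, 0, 16] -> [0, 0, 0, 4, 16]
row 2: [64, 32, 32, 4, 0] -> [0, 0, 64, 64, 4]
row 3: [2, 32, 0, 0, 64] -> [0, 0, 2, 32, 64]
row 4: [0, 2, 32, 16, 0] -> [0, 0, 2, 32, 16]

Answer:  0  0  0 16  2
 0  0  0  4 16
 0  0 64 64  4
 0  0  2 32 64
 0  0  2 32 16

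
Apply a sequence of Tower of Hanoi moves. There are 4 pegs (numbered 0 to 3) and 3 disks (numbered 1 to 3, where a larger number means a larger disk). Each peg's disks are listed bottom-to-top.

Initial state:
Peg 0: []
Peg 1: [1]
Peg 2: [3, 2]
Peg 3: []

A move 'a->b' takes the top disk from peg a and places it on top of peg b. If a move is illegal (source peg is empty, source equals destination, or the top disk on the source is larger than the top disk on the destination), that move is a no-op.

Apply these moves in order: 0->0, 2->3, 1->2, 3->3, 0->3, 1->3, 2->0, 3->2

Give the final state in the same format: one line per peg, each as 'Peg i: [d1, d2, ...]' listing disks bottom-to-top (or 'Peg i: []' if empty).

Answer: Peg 0: [1]
Peg 1: []
Peg 2: [3, 2]
Peg 3: []

Derivation:
After move 1 (0->0):
Peg 0: []
Peg 1: [1]
Peg 2: [3, 2]
Peg 3: []

After move 2 (2->3):
Peg 0: []
Peg 1: [1]
Peg 2: [3]
Peg 3: [2]

After move 3 (1->2):
Peg 0: []
Peg 1: []
Peg 2: [3, 1]
Peg 3: [2]

After move 4 (3->3):
Peg 0: []
Peg 1: []
Peg 2: [3, 1]
Peg 3: [2]

After move 5 (0->3):
Peg 0: []
Peg 1: []
Peg 2: [3, 1]
Peg 3: [2]

After move 6 (1->3):
Peg 0: []
Peg 1: []
Peg 2: [3, 1]
Peg 3: [2]

After move 7 (2->0):
Peg 0: [1]
Peg 1: []
Peg 2: [3]
Peg 3: [2]

After move 8 (3->2):
Peg 0: [1]
Peg 1: []
Peg 2: [3, 2]
Peg 3: []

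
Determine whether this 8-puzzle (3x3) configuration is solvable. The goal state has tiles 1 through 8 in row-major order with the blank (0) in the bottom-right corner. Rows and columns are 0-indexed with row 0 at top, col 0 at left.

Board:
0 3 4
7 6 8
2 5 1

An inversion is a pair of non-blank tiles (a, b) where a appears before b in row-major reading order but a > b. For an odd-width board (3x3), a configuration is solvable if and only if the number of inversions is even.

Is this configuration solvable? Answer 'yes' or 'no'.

Answer: yes

Derivation:
Inversions (pairs i<j in row-major order where tile[i] > tile[j] > 0): 16
16 is even, so the puzzle is solvable.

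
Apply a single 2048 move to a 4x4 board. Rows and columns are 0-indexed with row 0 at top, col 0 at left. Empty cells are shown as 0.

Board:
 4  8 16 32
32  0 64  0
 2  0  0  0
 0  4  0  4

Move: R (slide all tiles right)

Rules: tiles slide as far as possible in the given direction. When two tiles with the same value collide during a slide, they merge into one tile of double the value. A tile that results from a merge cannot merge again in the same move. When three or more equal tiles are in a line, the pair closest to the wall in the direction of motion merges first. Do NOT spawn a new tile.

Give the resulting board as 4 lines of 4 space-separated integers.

Answer:  4  8 16 32
 0  0 32 64
 0  0  0  2
 0  0  0  8

Derivation:
Slide right:
row 0: [4, 8, 16, 32] -> [4, 8, 16, 32]
row 1: [32, 0, 64, 0] -> [0, 0, 32, 64]
row 2: [2, 0, 0, 0] -> [0, 0, 0, 2]
row 3: [0, 4, 0, 4] -> [0, 0, 0, 8]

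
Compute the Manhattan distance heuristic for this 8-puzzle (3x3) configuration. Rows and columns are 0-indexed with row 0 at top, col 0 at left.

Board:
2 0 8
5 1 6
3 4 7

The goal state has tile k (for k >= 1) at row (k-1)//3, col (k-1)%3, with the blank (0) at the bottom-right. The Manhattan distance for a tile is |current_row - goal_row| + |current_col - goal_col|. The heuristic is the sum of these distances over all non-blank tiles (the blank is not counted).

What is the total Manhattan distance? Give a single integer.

Answer: 15

Derivation:
Tile 2: at (0,0), goal (0,1), distance |0-0|+|0-1| = 1
Tile 8: at (0,2), goal (2,1), distance |0-2|+|2-1| = 3
Tile 5: at (1,0), goal (1,1), distance |1-1|+|0-1| = 1
Tile 1: at (1,1), goal (0,0), distance |1-0|+|1-0| = 2
Tile 6: at (1,2), goal (1,2), distance |1-1|+|2-2| = 0
Tile 3: at (2,0), goal (0,2), distance |2-0|+|0-2| = 4
Tile 4: at (2,1), goal (1,0), distance |2-1|+|1-0| = 2
Tile 7: at (2,2), goal (2,0), distance |2-2|+|2-0| = 2
Sum: 1 + 3 + 1 + 2 + 0 + 4 + 2 + 2 = 15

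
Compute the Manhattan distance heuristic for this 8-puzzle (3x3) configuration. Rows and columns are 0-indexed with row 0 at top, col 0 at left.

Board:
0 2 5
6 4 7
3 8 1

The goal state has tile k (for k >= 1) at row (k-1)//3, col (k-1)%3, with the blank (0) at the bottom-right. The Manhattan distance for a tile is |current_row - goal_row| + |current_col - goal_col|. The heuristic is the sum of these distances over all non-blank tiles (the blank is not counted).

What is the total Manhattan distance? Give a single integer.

Answer: 16

Derivation:
Tile 2: (0,1)->(0,1) = 0
Tile 5: (0,2)->(1,1) = 2
Tile 6: (1,0)->(1,2) = 2
Tile 4: (1,1)->(1,0) = 1
Tile 7: (1,2)->(2,0) = 3
Tile 3: (2,0)->(0,2) = 4
Tile 8: (2,1)->(2,1) = 0
Tile 1: (2,2)->(0,0) = 4
Sum: 0 + 2 + 2 + 1 + 3 + 4 + 0 + 4 = 16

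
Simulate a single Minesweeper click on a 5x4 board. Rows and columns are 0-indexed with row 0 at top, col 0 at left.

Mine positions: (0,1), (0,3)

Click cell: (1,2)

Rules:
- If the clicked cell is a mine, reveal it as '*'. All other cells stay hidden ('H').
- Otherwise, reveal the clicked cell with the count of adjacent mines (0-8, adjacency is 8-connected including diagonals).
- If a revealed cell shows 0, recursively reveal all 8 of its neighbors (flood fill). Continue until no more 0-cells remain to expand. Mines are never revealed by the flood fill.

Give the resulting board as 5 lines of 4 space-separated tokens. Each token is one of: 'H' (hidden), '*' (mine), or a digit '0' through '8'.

H H H H
H H 2 H
H H H H
H H H H
H H H H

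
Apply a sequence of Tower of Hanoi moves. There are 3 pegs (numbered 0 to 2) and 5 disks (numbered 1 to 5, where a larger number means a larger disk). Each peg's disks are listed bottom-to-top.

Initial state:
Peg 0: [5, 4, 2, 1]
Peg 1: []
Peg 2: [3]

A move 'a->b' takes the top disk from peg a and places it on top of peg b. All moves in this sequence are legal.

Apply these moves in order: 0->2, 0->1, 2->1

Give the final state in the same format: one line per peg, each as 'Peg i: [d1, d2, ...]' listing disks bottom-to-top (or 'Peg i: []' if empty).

After move 1 (0->2):
Peg 0: [5, 4, 2]
Peg 1: []
Peg 2: [3, 1]

After move 2 (0->1):
Peg 0: [5, 4]
Peg 1: [2]
Peg 2: [3, 1]

After move 3 (2->1):
Peg 0: [5, 4]
Peg 1: [2, 1]
Peg 2: [3]

Answer: Peg 0: [5, 4]
Peg 1: [2, 1]
Peg 2: [3]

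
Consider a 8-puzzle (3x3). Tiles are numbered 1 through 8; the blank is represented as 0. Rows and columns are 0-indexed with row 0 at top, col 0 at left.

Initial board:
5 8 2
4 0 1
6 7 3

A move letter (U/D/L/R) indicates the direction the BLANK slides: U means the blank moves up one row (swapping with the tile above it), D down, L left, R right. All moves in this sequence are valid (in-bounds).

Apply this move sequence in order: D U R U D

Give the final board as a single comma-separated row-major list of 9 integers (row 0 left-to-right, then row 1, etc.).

After move 1 (D):
5 8 2
4 7 1
6 0 3

After move 2 (U):
5 8 2
4 0 1
6 7 3

After move 3 (R):
5 8 2
4 1 0
6 7 3

After move 4 (U):
5 8 0
4 1 2
6 7 3

After move 5 (D):
5 8 2
4 1 0
6 7 3

Answer: 5, 8, 2, 4, 1, 0, 6, 7, 3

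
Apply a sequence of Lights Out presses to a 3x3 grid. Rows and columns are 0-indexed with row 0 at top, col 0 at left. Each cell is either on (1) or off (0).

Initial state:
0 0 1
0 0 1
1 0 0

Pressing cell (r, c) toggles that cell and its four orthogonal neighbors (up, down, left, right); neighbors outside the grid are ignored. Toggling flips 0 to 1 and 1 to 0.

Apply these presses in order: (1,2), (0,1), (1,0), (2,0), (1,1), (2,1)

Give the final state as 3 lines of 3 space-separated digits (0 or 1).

After press 1 at (1,2):
0 0 0
0 1 0
1 0 1

After press 2 at (0,1):
1 1 1
0 0 0
1 0 1

After press 3 at (1,0):
0 1 1
1 1 0
0 0 1

After press 4 at (2,0):
0 1 1
0 1 0
1 1 1

After press 5 at (1,1):
0 0 1
1 0 1
1 0 1

After press 6 at (2,1):
0 0 1
1 1 1
0 1 0

Answer: 0 0 1
1 1 1
0 1 0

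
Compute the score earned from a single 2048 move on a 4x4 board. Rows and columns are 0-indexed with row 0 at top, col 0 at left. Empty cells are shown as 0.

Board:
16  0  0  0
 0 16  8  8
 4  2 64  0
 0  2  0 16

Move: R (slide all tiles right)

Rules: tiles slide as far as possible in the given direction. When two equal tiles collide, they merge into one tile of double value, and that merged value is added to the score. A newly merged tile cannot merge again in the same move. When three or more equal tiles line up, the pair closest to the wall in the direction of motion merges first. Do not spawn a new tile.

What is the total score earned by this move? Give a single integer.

Slide right:
row 0: [16, 0, 0, 0] -> [0, 0, 0, 16]  score +0 (running 0)
row 1: [0, 16, 8, 8] -> [0, 0, 16, 16]  score +16 (running 16)
row 2: [4, 2, 64, 0] -> [0, 4, 2, 64]  score +0 (running 16)
row 3: [0, 2, 0, 16] -> [0, 0, 2, 16]  score +0 (running 16)
Board after move:
 0  0  0 16
 0  0 16 16
 0  4  2 64
 0  0  2 16

Answer: 16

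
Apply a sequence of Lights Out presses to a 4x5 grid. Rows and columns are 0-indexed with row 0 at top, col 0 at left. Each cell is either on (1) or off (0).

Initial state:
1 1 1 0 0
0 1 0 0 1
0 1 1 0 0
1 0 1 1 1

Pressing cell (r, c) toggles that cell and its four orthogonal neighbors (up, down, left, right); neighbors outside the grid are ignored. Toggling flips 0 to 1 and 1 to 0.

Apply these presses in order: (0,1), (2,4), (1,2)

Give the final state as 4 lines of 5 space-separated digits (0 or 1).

After press 1 at (0,1):
0 0 0 0 0
0 0 0 0 1
0 1 1 0 0
1 0 1 1 1

After press 2 at (2,4):
0 0 0 0 0
0 0 0 0 0
0 1 1 1 1
1 0 1 1 0

After press 3 at (1,2):
0 0 1 0 0
0 1 1 1 0
0 1 0 1 1
1 0 1 1 0

Answer: 0 0 1 0 0
0 1 1 1 0
0 1 0 1 1
1 0 1 1 0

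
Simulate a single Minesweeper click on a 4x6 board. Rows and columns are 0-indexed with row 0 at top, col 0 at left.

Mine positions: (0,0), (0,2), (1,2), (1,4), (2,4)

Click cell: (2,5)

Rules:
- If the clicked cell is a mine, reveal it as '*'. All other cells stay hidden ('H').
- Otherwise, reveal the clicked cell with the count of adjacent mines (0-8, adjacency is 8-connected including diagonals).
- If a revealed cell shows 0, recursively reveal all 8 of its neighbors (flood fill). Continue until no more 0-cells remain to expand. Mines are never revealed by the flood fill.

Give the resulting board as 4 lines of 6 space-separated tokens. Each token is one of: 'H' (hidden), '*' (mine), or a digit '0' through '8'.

H H H H H H
H H H H H H
H H H H H 2
H H H H H H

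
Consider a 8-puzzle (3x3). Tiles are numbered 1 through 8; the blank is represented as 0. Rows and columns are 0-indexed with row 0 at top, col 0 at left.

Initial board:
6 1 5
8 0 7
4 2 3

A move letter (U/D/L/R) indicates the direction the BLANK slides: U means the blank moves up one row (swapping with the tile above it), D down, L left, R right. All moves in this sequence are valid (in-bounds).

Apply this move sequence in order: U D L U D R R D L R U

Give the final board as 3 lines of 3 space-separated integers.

After move 1 (U):
6 0 5
8 1 7
4 2 3

After move 2 (D):
6 1 5
8 0 7
4 2 3

After move 3 (L):
6 1 5
0 8 7
4 2 3

After move 4 (U):
0 1 5
6 8 7
4 2 3

After move 5 (D):
6 1 5
0 8 7
4 2 3

After move 6 (R):
6 1 5
8 0 7
4 2 3

After move 7 (R):
6 1 5
8 7 0
4 2 3

After move 8 (D):
6 1 5
8 7 3
4 2 0

After move 9 (L):
6 1 5
8 7 3
4 0 2

After move 10 (R):
6 1 5
8 7 3
4 2 0

After move 11 (U):
6 1 5
8 7 0
4 2 3

Answer: 6 1 5
8 7 0
4 2 3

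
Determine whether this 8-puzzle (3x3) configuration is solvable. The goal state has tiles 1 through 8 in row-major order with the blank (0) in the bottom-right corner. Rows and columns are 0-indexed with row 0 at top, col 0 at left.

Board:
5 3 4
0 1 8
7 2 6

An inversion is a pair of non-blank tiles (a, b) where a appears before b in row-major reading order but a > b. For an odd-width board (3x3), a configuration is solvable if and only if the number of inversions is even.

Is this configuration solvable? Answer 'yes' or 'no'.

Inversions (pairs i<j in row-major order where tile[i] > tile[j] > 0): 13
13 is odd, so the puzzle is not solvable.

Answer: no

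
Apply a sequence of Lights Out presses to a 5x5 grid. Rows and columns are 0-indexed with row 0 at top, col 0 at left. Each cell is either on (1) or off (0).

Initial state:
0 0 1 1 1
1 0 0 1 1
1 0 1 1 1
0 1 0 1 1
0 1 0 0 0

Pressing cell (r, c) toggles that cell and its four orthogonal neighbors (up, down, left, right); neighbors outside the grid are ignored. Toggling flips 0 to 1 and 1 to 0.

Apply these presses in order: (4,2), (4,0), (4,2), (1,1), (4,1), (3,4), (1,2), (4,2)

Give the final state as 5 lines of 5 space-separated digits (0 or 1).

Answer: 0 1 0 1 1
0 0 0 0 1
1 1 0 1 0
1 0 1 0 0
0 0 0 1 1

Derivation:
After press 1 at (4,2):
0 0 1 1 1
1 0 0 1 1
1 0 1 1 1
0 1 1 1 1
0 0 1 1 0

After press 2 at (4,0):
0 0 1 1 1
1 0 0 1 1
1 0 1 1 1
1 1 1 1 1
1 1 1 1 0

After press 3 at (4,2):
0 0 1 1 1
1 0 0 1 1
1 0 1 1 1
1 1 0 1 1
1 0 0 0 0

After press 4 at (1,1):
0 1 1 1 1
0 1 1 1 1
1 1 1 1 1
1 1 0 1 1
1 0 0 0 0

After press 5 at (4,1):
0 1 1 1 1
0 1 1 1 1
1 1 1 1 1
1 0 0 1 1
0 1 1 0 0

After press 6 at (3,4):
0 1 1 1 1
0 1 1 1 1
1 1 1 1 0
1 0 0 0 0
0 1 1 0 1

After press 7 at (1,2):
0 1 0 1 1
0 0 0 0 1
1 1 0 1 0
1 0 0 0 0
0 1 1 0 1

After press 8 at (4,2):
0 1 0 1 1
0 0 0 0 1
1 1 0 1 0
1 0 1 0 0
0 0 0 1 1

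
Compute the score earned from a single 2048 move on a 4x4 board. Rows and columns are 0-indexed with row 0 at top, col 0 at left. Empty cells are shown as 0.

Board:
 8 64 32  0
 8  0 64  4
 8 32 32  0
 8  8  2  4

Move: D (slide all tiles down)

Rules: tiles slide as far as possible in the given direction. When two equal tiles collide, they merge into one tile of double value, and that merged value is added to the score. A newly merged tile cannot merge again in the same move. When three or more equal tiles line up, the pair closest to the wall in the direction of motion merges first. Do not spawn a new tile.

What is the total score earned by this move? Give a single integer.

Answer: 40

Derivation:
Slide down:
col 0: [8, 8, 8, 8] -> [0, 0, 16, 16]  score +32 (running 32)
col 1: [64, 0, 32, 8] -> [0, 64, 32, 8]  score +0 (running 32)
col 2: [32, 64, 32, 2] -> [32, 64, 32, 2]  score +0 (running 32)
col 3: [0, 4, 0, 4] -> [0, 0, 0, 8]  score +8 (running 40)
Board after move:
 0  0 32  0
 0 64 64  0
16 32 32  0
16  8  2  8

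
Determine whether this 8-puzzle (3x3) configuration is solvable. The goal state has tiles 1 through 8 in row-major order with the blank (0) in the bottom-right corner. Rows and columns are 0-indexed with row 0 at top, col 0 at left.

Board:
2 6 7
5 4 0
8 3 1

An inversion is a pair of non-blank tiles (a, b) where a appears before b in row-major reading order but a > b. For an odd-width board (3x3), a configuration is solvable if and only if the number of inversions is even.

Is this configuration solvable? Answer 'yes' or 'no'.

Inversions (pairs i<j in row-major order where tile[i] > tile[j] > 0): 17
17 is odd, so the puzzle is not solvable.

Answer: no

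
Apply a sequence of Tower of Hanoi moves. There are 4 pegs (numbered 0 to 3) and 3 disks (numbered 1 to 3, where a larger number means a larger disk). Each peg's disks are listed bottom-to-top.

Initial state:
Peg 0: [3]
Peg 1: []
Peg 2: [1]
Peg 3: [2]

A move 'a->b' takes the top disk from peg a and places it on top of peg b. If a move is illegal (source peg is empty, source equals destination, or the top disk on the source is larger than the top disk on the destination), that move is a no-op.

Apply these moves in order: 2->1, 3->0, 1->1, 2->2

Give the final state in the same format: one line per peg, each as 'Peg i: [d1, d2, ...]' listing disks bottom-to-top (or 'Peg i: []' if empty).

Answer: Peg 0: [3, 2]
Peg 1: [1]
Peg 2: []
Peg 3: []

Derivation:
After move 1 (2->1):
Peg 0: [3]
Peg 1: [1]
Peg 2: []
Peg 3: [2]

After move 2 (3->0):
Peg 0: [3, 2]
Peg 1: [1]
Peg 2: []
Peg 3: []

After move 3 (1->1):
Peg 0: [3, 2]
Peg 1: [1]
Peg 2: []
Peg 3: []

After move 4 (2->2):
Peg 0: [3, 2]
Peg 1: [1]
Peg 2: []
Peg 3: []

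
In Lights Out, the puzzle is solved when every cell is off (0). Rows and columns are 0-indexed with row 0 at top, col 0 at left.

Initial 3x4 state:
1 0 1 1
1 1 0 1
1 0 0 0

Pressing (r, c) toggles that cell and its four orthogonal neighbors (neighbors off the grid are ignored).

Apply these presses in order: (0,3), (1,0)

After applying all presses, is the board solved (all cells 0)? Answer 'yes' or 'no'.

After press 1 at (0,3):
1 0 0 0
1 1 0 0
1 0 0 0

After press 2 at (1,0):
0 0 0 0
0 0 0 0
0 0 0 0

Lights still on: 0

Answer: yes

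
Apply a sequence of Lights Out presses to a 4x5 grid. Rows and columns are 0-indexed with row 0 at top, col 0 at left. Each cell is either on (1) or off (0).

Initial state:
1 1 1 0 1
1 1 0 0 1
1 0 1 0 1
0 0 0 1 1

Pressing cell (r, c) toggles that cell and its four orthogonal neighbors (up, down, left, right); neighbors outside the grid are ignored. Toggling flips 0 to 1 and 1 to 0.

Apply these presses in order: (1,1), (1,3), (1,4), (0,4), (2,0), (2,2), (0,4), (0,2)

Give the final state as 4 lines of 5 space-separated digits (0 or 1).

After press 1 at (1,1):
1 0 1 0 1
0 0 1 0 1
1 1 1 0 1
0 0 0 1 1

After press 2 at (1,3):
1 0 1 1 1
0 0 0 1 0
1 1 1 1 1
0 0 0 1 1

After press 3 at (1,4):
1 0 1 1 0
0 0 0 0 1
1 1 1 1 0
0 0 0 1 1

After press 4 at (0,4):
1 0 1 0 1
0 0 0 0 0
1 1 1 1 0
0 0 0 1 1

After press 5 at (2,0):
1 0 1 0 1
1 0 0 0 0
0 0 1 1 0
1 0 0 1 1

After press 6 at (2,2):
1 0 1 0 1
1 0 1 0 0
0 1 0 0 0
1 0 1 1 1

After press 7 at (0,4):
1 0 1 1 0
1 0 1 0 1
0 1 0 0 0
1 0 1 1 1

After press 8 at (0,2):
1 1 0 0 0
1 0 0 0 1
0 1 0 0 0
1 0 1 1 1

Answer: 1 1 0 0 0
1 0 0 0 1
0 1 0 0 0
1 0 1 1 1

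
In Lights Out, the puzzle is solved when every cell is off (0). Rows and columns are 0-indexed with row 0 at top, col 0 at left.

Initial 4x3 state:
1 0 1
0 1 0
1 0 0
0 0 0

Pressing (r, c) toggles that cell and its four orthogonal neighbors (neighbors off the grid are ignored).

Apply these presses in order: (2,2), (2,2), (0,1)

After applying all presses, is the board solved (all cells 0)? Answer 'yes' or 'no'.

Answer: no

Derivation:
After press 1 at (2,2):
1 0 1
0 1 1
1 1 1
0 0 1

After press 2 at (2,2):
1 0 1
0 1 0
1 0 0
0 0 0

After press 3 at (0,1):
0 1 0
0 0 0
1 0 0
0 0 0

Lights still on: 2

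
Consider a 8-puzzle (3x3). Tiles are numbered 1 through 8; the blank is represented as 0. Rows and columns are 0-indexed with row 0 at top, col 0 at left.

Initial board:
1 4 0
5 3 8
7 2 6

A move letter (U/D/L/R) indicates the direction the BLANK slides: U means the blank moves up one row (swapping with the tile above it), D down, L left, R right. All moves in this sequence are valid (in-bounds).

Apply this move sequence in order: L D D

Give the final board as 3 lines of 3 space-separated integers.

After move 1 (L):
1 0 4
5 3 8
7 2 6

After move 2 (D):
1 3 4
5 0 8
7 2 6

After move 3 (D):
1 3 4
5 2 8
7 0 6

Answer: 1 3 4
5 2 8
7 0 6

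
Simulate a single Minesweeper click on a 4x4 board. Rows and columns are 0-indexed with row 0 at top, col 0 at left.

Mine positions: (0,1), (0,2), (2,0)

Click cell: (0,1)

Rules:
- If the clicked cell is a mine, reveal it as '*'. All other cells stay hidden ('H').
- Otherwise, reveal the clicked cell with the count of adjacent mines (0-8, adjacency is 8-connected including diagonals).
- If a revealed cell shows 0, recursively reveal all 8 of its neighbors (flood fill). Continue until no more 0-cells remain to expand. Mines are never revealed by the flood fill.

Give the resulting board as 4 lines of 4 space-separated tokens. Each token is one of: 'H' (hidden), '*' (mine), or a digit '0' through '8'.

H * H H
H H H H
H H H H
H H H H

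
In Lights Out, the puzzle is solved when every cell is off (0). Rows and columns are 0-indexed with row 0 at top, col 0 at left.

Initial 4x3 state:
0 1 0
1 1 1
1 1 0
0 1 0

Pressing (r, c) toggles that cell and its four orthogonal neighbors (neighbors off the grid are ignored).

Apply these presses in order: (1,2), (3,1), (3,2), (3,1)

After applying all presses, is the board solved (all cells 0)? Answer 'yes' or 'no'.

After press 1 at (1,2):
0 1 1
1 0 0
1 1 1
0 1 0

After press 2 at (3,1):
0 1 1
1 0 0
1 0 1
1 0 1

After press 3 at (3,2):
0 1 1
1 0 0
1 0 0
1 1 0

After press 4 at (3,1):
0 1 1
1 0 0
1 1 0
0 0 1

Lights still on: 6

Answer: no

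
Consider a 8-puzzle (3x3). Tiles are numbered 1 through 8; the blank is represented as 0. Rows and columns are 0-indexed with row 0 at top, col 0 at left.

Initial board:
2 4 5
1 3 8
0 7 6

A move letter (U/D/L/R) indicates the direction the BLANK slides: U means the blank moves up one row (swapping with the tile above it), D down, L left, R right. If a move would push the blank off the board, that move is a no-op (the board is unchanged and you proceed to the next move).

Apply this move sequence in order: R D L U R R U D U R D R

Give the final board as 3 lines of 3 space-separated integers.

Answer: 2 4 5
3 8 0
1 7 6

Derivation:
After move 1 (R):
2 4 5
1 3 8
7 0 6

After move 2 (D):
2 4 5
1 3 8
7 0 6

After move 3 (L):
2 4 5
1 3 8
0 7 6

After move 4 (U):
2 4 5
0 3 8
1 7 6

After move 5 (R):
2 4 5
3 0 8
1 7 6

After move 6 (R):
2 4 5
3 8 0
1 7 6

After move 7 (U):
2 4 0
3 8 5
1 7 6

After move 8 (D):
2 4 5
3 8 0
1 7 6

After move 9 (U):
2 4 0
3 8 5
1 7 6

After move 10 (R):
2 4 0
3 8 5
1 7 6

After move 11 (D):
2 4 5
3 8 0
1 7 6

After move 12 (R):
2 4 5
3 8 0
1 7 6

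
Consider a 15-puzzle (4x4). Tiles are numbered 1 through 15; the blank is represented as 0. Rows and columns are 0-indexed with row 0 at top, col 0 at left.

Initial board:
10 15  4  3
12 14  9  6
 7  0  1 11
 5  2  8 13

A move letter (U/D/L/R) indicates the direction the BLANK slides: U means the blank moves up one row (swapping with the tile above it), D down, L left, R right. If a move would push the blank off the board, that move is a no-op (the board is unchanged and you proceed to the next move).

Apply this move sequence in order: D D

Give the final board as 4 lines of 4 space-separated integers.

After move 1 (D):
10 15  4  3
12 14  9  6
 7  2  1 11
 5  0  8 13

After move 2 (D):
10 15  4  3
12 14  9  6
 7  2  1 11
 5  0  8 13

Answer: 10 15  4  3
12 14  9  6
 7  2  1 11
 5  0  8 13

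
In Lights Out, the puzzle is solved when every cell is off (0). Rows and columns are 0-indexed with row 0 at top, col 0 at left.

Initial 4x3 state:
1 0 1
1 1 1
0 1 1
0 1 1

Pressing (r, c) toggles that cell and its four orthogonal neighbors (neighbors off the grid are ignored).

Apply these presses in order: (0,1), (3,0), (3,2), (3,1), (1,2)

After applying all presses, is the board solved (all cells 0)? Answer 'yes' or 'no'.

Answer: no

Derivation:
After press 1 at (0,1):
0 1 0
1 0 1
0 1 1
0 1 1

After press 2 at (3,0):
0 1 0
1 0 1
1 1 1
1 0 1

After press 3 at (3,2):
0 1 0
1 0 1
1 1 0
1 1 0

After press 4 at (3,1):
0 1 0
1 0 1
1 0 0
0 0 1

After press 5 at (1,2):
0 1 1
1 1 0
1 0 1
0 0 1

Lights still on: 7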